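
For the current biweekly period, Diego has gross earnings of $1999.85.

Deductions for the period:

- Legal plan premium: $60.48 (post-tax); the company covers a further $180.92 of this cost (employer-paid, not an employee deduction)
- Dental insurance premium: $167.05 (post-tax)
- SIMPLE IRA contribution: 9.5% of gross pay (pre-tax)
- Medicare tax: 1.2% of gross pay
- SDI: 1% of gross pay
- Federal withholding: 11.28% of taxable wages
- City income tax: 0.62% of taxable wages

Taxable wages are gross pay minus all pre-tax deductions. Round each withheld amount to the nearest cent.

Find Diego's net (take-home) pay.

SIMPLE IRA contribution: $1999.85 × 0.095 = $189.99
Taxable wages = $1999.85 − $189.99 = $1809.86
Federal withholding: $1809.86 × 0.1128 = $204.15
City income tax: $1809.86 × 0.0062 = $11.22
SDI: $1999.85 × 0.01 = $20.00
Medicare tax: $1999.85 × 0.012 = $24.00
Dental insurance premium: $167.05
Legal plan premium: $60.48
(Employer's $180.92 toward legal plan premium is not withheld from the employee.)
Total deductions = $189.99 + $204.15 + $11.22 + $20.00 + $24.00 + $167.05 + $60.48 = $676.89
Net pay = $1999.85 − $676.89 = $1322.96

$1322.96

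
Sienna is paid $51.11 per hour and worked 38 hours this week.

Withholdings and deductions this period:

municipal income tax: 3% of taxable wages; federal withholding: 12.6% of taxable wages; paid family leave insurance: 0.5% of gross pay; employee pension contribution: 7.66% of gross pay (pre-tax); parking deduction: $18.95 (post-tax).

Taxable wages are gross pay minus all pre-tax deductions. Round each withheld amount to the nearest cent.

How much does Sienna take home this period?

$1,484.98

Gross pay: 38 × $51.11 = $1,942.18
Employee pension contribution: $1,942.18 × 0.0766 = $148.77
Taxable wages = $1,942.18 − $148.77 = $1,793.41
Municipal income tax: $1,793.41 × 0.03 = $53.80
Federal withholding: $1,793.41 × 0.126 = $225.97
Paid family leave insurance: $1,942.18 × 0.005 = $9.71
Parking deduction: $18.95
Total deductions = $148.77 + $53.80 + $225.97 + $9.71 + $18.95 = $457.20
Net pay = $1,942.18 − $457.20 = $1,484.98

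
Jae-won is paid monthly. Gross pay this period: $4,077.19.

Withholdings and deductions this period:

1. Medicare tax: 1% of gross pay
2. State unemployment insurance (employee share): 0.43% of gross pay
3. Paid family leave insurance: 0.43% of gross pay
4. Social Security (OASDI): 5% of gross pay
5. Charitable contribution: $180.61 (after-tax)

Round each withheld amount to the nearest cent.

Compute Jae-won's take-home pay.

Social Security (OASDI): $4,077.19 × 0.05 = $203.86
State unemployment insurance (employee share): $4,077.19 × 0.0043 = $17.53
Paid family leave insurance: $4,077.19 × 0.0043 = $17.53
Medicare tax: $4,077.19 × 0.01 = $40.77
Charitable contribution: $180.61
Total deductions = $203.86 + $17.53 + $17.53 + $40.77 + $180.61 = $460.30
Net pay = $4,077.19 − $460.30 = $3,616.89

$3,616.89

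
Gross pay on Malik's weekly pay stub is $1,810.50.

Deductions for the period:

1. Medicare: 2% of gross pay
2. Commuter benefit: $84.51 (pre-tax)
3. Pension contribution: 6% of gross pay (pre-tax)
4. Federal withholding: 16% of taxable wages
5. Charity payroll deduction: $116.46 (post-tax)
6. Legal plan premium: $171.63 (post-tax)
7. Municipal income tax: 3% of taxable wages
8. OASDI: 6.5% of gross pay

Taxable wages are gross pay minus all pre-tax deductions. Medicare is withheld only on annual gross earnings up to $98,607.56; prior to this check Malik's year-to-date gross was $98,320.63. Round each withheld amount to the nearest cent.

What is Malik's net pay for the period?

$898.55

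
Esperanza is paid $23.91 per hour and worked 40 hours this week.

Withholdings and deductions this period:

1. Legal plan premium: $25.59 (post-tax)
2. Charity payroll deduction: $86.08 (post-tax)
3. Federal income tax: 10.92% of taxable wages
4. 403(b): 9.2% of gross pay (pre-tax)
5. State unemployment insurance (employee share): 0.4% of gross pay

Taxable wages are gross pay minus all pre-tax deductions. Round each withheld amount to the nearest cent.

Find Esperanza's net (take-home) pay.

$658.08

Gross pay: 40 × $23.91 = $956.40
403(b): $956.40 × 0.092 = $87.99
Taxable wages = $956.40 − $87.99 = $868.41
Federal income tax: $868.41 × 0.1092 = $94.83
State unemployment insurance (employee share): $956.40 × 0.004 = $3.83
Legal plan premium: $25.59
Charity payroll deduction: $86.08
Total deductions = $87.99 + $94.83 + $3.83 + $25.59 + $86.08 = $298.32
Net pay = $956.40 − $298.32 = $658.08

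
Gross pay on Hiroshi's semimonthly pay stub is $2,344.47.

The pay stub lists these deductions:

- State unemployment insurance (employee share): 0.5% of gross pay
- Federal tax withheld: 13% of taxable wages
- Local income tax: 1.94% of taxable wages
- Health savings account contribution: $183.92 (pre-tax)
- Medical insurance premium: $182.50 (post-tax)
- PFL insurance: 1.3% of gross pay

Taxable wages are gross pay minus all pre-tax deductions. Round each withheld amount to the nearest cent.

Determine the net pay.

$1,613.07

Health savings account contribution: $183.92
Taxable wages = $2,344.47 − $183.92 = $2,160.55
Local income tax: $2,160.55 × 0.0194 = $41.91
Federal tax withheld: $2,160.55 × 0.13 = $280.87
State unemployment insurance (employee share): $2,344.47 × 0.005 = $11.72
PFL insurance: $2,344.47 × 0.013 = $30.48
Medical insurance premium: $182.50
Total deductions = $183.92 + $41.91 + $280.87 + $11.72 + $30.48 + $182.50 = $731.40
Net pay = $2,344.47 − $731.40 = $1,613.07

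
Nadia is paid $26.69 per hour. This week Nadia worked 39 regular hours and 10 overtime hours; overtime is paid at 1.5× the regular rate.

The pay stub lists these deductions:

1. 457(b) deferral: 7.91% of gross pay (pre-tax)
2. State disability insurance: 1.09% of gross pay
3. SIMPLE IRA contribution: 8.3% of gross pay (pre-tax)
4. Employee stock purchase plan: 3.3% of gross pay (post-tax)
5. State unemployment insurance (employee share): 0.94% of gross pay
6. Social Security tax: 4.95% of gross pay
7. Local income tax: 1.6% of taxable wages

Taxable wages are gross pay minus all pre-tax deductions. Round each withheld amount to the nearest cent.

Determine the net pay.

Regular pay: 39 × $26.69 = $1040.91
Overtime pay: 10 × $26.69 × 1.5 = $400.35
Gross pay = $1040.91 + $400.35 = $1441.26
457(b) deferral: $1441.26 × 0.0791 = $114.00
SIMPLE IRA contribution: $1441.26 × 0.083 = $119.62
Pre-tax total = $114.00 + $119.62 = $233.62
Taxable wages = $1441.26 − $233.62 = $1207.64
Local income tax: $1207.64 × 0.016 = $19.32
Social Security tax: $1441.26 × 0.0495 = $71.34
State unemployment insurance (employee share): $1441.26 × 0.0094 = $13.55
State disability insurance: $1441.26 × 0.0109 = $15.71
Employee stock purchase plan: $1441.26 × 0.033 = $47.56
Total deductions = $114.00 + $119.62 + $19.32 + $71.34 + $13.55 + $15.71 + $47.56 = $401.10
Net pay = $1441.26 − $401.10 = $1040.16

$1040.16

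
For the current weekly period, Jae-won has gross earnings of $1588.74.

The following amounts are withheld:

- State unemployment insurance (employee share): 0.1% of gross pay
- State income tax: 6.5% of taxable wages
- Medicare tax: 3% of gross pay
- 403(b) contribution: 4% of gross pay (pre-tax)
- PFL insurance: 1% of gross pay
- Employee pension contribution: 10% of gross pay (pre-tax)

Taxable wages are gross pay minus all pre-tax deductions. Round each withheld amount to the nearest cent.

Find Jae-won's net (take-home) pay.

Employee pension contribution: $1588.74 × 0.1 = $158.87
403(b) contribution: $1588.74 × 0.04 = $63.55
Pre-tax total = $158.87 + $63.55 = $222.42
Taxable wages = $1588.74 − $222.42 = $1366.32
State income tax: $1366.32 × 0.065 = $88.81
State unemployment insurance (employee share): $1588.74 × 0.001 = $1.59
PFL insurance: $1588.74 × 0.01 = $15.89
Medicare tax: $1588.74 × 0.03 = $47.66
Total deductions = $158.87 + $63.55 + $88.81 + $1.59 + $15.89 + $47.66 = $376.37
Net pay = $1588.74 − $376.37 = $1212.37

$1212.37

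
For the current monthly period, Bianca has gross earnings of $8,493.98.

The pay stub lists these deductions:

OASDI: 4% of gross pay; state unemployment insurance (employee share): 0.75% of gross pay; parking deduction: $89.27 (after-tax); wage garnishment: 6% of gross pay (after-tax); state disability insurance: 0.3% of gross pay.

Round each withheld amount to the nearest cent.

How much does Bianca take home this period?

State disability insurance: $8,493.98 × 0.003 = $25.48
OASDI: $8,493.98 × 0.04 = $339.76
State unemployment insurance (employee share): $8,493.98 × 0.0075 = $63.70
Wage garnishment: $8,493.98 × 0.06 = $509.64
Parking deduction: $89.27
Total deductions = $25.48 + $339.76 + $63.70 + $509.64 + $89.27 = $1,027.85
Net pay = $8,493.98 − $1,027.85 = $7,466.13

$7,466.13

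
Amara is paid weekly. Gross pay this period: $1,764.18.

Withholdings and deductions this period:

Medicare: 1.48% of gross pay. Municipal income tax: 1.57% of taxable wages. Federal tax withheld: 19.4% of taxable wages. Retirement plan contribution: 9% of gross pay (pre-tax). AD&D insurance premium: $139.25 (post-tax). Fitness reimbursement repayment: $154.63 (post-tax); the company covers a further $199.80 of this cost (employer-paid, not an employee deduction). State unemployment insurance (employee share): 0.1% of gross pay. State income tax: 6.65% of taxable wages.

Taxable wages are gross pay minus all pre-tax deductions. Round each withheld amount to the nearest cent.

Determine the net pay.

$840.24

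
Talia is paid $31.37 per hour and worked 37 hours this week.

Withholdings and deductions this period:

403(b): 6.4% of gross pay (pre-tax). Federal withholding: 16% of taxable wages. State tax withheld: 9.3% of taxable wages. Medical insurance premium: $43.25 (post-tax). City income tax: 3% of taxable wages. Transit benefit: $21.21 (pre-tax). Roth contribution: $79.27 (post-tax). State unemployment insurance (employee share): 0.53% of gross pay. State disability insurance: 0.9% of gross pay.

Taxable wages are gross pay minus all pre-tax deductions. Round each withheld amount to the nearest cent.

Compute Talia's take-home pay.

Gross pay: 37 × $31.37 = $1,160.69
Transit benefit: $21.21
403(b): $1,160.69 × 0.064 = $74.28
Pre-tax total = $21.21 + $74.28 = $95.49
Taxable wages = $1,160.69 − $95.49 = $1,065.20
City income tax: $1,065.20 × 0.03 = $31.96
State tax withheld: $1,065.20 × 0.093 = $99.06
Federal withholding: $1,065.20 × 0.16 = $170.43
State unemployment insurance (employee share): $1,160.69 × 0.0053 = $6.15
State disability insurance: $1,160.69 × 0.009 = $10.45
Roth contribution: $79.27
Medical insurance premium: $43.25
Total deductions = $21.21 + $74.28 + $31.96 + $99.06 + $170.43 + $6.15 + $10.45 + $79.27 + $43.25 = $536.06
Net pay = $1,160.69 − $536.06 = $624.63

$624.63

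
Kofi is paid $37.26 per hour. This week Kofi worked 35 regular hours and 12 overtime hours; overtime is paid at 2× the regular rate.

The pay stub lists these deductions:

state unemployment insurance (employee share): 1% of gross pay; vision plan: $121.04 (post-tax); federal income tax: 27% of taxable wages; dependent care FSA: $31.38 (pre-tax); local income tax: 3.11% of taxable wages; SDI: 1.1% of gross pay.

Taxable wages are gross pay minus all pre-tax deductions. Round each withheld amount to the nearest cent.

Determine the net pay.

$1,347.29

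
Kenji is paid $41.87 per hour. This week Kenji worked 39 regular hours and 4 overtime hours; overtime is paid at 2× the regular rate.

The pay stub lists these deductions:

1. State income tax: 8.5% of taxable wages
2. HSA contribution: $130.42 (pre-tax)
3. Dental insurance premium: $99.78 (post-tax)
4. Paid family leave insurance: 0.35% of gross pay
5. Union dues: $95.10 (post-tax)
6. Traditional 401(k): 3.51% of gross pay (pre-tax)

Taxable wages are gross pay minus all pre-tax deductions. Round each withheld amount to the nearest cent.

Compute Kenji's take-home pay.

$1416.32

Regular pay: 39 × $41.87 = $1632.93
Overtime pay: 4 × $41.87 × 2 = $334.96
Gross pay = $1632.93 + $334.96 = $1967.89
Traditional 401(k): $1967.89 × 0.0351 = $69.07
HSA contribution: $130.42
Pre-tax total = $69.07 + $130.42 = $199.49
Taxable wages = $1967.89 − $199.49 = $1768.40
State income tax: $1768.40 × 0.085 = $150.31
Paid family leave insurance: $1967.89 × 0.0035 = $6.89
Dental insurance premium: $99.78
Union dues: $95.10
Total deductions = $69.07 + $130.42 + $150.31 + $6.89 + $99.78 + $95.10 = $551.57
Net pay = $1967.89 − $551.57 = $1416.32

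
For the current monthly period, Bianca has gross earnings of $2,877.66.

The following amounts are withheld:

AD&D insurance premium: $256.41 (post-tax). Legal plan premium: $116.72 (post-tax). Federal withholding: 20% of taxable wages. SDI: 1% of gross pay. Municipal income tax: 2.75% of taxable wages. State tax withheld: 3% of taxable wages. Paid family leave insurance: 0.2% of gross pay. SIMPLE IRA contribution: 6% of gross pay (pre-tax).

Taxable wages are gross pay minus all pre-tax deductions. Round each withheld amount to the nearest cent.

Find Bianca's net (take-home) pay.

SIMPLE IRA contribution: $2,877.66 × 0.06 = $172.66
Taxable wages = $2,877.66 − $172.66 = $2,705.00
Federal withholding: $2,705.00 × 0.2 = $541.00
Municipal income tax: $2,705.00 × 0.0275 = $74.39
State tax withheld: $2,705.00 × 0.03 = $81.15
SDI: $2,877.66 × 0.01 = $28.78
Paid family leave insurance: $2,877.66 × 0.002 = $5.76
Legal plan premium: $116.72
AD&D insurance premium: $256.41
Total deductions = $172.66 + $541.00 + $74.39 + $81.15 + $28.78 + $5.76 + $116.72 + $256.41 = $1,276.87
Net pay = $2,877.66 − $1,276.87 = $1,600.79

$1,600.79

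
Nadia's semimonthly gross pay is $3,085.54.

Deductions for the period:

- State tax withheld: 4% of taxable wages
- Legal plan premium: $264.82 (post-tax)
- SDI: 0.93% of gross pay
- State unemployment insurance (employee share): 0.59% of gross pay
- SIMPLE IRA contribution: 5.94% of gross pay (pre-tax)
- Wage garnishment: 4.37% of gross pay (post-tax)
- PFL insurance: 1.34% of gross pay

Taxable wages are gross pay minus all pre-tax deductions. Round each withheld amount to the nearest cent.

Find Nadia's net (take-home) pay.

$2,298.26

SIMPLE IRA contribution: $3,085.54 × 0.0594 = $183.28
Taxable wages = $3,085.54 − $183.28 = $2,902.26
State tax withheld: $2,902.26 × 0.04 = $116.09
SDI: $3,085.54 × 0.0093 = $28.70
State unemployment insurance (employee share): $3,085.54 × 0.0059 = $18.20
PFL insurance: $3,085.54 × 0.0134 = $41.35
Wage garnishment: $3,085.54 × 0.0437 = $134.84
Legal plan premium: $264.82
Total deductions = $183.28 + $116.09 + $28.70 + $18.20 + $41.35 + $134.84 + $264.82 = $787.28
Net pay = $3,085.54 − $787.28 = $2,298.26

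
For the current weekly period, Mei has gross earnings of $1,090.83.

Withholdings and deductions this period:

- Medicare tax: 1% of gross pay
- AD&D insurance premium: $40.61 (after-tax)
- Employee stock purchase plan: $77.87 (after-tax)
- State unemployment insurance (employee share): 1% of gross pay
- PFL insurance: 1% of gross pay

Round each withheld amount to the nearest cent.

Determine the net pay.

$939.62

State unemployment insurance (employee share): $1,090.83 × 0.01 = $10.91
Medicare tax: $1,090.83 × 0.01 = $10.91
PFL insurance: $1,090.83 × 0.01 = $10.91
AD&D insurance premium: $40.61
Employee stock purchase plan: $77.87
Total deductions = $10.91 + $10.91 + $10.91 + $40.61 + $77.87 = $151.21
Net pay = $1,090.83 − $151.21 = $939.62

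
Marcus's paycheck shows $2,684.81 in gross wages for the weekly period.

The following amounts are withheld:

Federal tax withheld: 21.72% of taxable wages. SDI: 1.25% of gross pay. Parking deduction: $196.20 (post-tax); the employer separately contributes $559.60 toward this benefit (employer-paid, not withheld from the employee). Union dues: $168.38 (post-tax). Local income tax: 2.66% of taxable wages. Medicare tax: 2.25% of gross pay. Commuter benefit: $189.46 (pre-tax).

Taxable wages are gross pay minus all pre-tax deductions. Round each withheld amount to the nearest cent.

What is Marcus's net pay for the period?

$1,428.43

Commuter benefit: $189.46
Taxable wages = $2,684.81 − $189.46 = $2,495.35
Federal tax withheld: $2,495.35 × 0.2172 = $541.99
Local income tax: $2,495.35 × 0.0266 = $66.38
SDI: $2,684.81 × 0.0125 = $33.56
Medicare tax: $2,684.81 × 0.0225 = $60.41
Union dues: $168.38
Parking deduction: $196.20
(Employer's $559.60 toward parking deduction is not withheld from the employee.)
Total deductions = $189.46 + $541.99 + $66.38 + $33.56 + $60.41 + $168.38 + $196.20 = $1,256.38
Net pay = $2,684.81 − $1,256.38 = $1,428.43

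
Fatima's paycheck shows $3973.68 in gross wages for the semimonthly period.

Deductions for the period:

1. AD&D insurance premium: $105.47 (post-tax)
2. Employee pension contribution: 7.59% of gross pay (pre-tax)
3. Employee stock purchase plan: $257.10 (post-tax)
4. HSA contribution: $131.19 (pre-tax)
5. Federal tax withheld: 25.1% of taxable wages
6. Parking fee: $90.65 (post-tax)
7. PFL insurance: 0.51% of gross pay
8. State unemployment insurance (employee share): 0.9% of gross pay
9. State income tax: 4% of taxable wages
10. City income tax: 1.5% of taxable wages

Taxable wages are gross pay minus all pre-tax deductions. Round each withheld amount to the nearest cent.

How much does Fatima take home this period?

HSA contribution: $131.19
Employee pension contribution: $3973.68 × 0.0759 = $301.60
Pre-tax total = $131.19 + $301.60 = $432.79
Taxable wages = $3973.68 − $432.79 = $3540.89
State income tax: $3540.89 × 0.04 = $141.64
Federal tax withheld: $3540.89 × 0.251 = $888.76
City income tax: $3540.89 × 0.015 = $53.11
PFL insurance: $3973.68 × 0.0051 = $20.27
State unemployment insurance (employee share): $3973.68 × 0.009 = $35.76
Parking fee: $90.65
Employee stock purchase plan: $257.10
AD&D insurance premium: $105.47
Total deductions = $131.19 + $301.60 + $141.64 + $888.76 + $53.11 + $20.27 + $35.76 + $90.65 + $257.10 + $105.47 = $2025.55
Net pay = $3973.68 − $2025.55 = $1948.13

$1948.13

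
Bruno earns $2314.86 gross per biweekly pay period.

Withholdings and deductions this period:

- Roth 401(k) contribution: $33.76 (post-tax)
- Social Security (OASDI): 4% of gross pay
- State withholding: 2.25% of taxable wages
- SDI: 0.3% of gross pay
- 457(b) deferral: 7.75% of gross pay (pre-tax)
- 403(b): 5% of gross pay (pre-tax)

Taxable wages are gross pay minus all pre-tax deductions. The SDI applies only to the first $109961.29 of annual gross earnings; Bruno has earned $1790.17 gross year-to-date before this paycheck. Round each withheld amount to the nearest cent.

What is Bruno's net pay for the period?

$1840.99

457(b) deferral: $2314.86 × 0.0775 = $179.40
403(b): $2314.86 × 0.05 = $115.74
Pre-tax total = $179.40 + $115.74 = $295.14
Taxable wages = $2314.86 − $295.14 = $2019.72
State withholding: $2019.72 × 0.0225 = $45.44
Social Security (OASDI): $2314.86 × 0.04 = $92.59
SDI: cap not yet reached, full $2314.86 is subject → $2314.86 × 0.003 = $6.94
Roth 401(k) contribution: $33.76
Total deductions = $179.40 + $115.74 + $45.44 + $92.59 + $6.94 + $33.76 = $473.87
Net pay = $2314.86 − $473.87 = $1840.99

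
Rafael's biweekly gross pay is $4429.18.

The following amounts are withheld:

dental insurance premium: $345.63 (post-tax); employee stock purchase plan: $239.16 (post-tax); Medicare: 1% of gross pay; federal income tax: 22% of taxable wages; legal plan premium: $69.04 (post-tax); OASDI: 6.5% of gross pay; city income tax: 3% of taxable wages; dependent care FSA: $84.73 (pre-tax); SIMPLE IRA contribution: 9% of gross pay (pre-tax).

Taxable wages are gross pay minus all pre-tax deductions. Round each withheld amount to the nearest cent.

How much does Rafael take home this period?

$1973.35

SIMPLE IRA contribution: $4429.18 × 0.09 = $398.63
Dependent care FSA: $84.73
Pre-tax total = $398.63 + $84.73 = $483.36
Taxable wages = $4429.18 − $483.36 = $3945.82
City income tax: $3945.82 × 0.03 = $118.37
Federal income tax: $3945.82 × 0.22 = $868.08
OASDI: $4429.18 × 0.065 = $287.90
Medicare: $4429.18 × 0.01 = $44.29
Employee stock purchase plan: $239.16
Legal plan premium: $69.04
Dental insurance premium: $345.63
Total deductions = $398.63 + $84.73 + $118.37 + $868.08 + $287.90 + $44.29 + $239.16 + $69.04 + $345.63 = $2455.83
Net pay = $4429.18 − $2455.83 = $1973.35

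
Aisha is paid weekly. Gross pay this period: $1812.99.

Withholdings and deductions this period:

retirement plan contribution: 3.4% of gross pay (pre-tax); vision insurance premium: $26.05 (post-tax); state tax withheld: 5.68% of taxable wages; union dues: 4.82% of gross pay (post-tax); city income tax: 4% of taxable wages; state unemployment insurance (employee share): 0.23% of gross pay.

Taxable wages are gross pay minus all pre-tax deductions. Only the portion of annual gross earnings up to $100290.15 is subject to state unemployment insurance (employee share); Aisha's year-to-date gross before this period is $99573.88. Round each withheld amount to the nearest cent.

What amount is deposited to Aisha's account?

$1466.73

Retirement plan contribution: $1812.99 × 0.034 = $61.64
Taxable wages = $1812.99 − $61.64 = $1751.35
City income tax: $1751.35 × 0.04 = $70.05
State tax withheld: $1751.35 × 0.0568 = $99.48
State unemployment insurance (employee share): only $100290.15 − $99573.88 = $716.27 of this check is subject → $716.27 × 0.0023 = $1.65
Union dues: $1812.99 × 0.0482 = $87.39
Vision insurance premium: $26.05
Total deductions = $61.64 + $70.05 + $99.48 + $1.65 + $87.39 + $26.05 = $346.26
Net pay = $1812.99 − $346.26 = $1466.73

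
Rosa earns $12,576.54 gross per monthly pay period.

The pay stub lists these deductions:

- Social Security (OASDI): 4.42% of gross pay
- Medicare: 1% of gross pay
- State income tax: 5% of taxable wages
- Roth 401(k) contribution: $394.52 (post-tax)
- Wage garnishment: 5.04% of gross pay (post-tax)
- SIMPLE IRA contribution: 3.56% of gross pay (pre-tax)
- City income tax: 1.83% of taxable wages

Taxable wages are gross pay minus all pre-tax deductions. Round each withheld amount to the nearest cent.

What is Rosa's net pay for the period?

$9,590.39

SIMPLE IRA contribution: $12,576.54 × 0.0356 = $447.72
Taxable wages = $12,576.54 − $447.72 = $12,128.82
State income tax: $12,128.82 × 0.05 = $606.44
City income tax: $12,128.82 × 0.0183 = $221.96
Social Security (OASDI): $12,576.54 × 0.0442 = $555.88
Medicare: $12,576.54 × 0.01 = $125.77
Roth 401(k) contribution: $394.52
Wage garnishment: $12,576.54 × 0.0504 = $633.86
Total deductions = $447.72 + $606.44 + $221.96 + $555.88 + $125.77 + $394.52 + $633.86 = $2,986.15
Net pay = $12,576.54 − $2,986.15 = $9,590.39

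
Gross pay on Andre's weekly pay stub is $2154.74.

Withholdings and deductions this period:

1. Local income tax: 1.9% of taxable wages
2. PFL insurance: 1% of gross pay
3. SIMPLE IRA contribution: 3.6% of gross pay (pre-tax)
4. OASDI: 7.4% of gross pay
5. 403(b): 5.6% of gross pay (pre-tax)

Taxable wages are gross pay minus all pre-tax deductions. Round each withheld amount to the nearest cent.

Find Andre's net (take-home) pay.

$1738.33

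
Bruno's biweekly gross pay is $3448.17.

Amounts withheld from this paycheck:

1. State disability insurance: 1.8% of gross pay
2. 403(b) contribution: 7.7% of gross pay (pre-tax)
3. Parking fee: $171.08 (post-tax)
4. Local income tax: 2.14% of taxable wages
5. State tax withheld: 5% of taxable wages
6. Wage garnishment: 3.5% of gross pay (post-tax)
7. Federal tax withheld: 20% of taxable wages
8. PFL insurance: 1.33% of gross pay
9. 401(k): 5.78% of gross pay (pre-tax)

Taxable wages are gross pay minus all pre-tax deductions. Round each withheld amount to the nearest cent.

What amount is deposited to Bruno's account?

401(k): $3448.17 × 0.0578 = $199.30
403(b) contribution: $3448.17 × 0.077 = $265.51
Pre-tax total = $199.30 + $265.51 = $464.81
Taxable wages = $3448.17 − $464.81 = $2983.36
Local income tax: $2983.36 × 0.0214 = $63.84
State tax withheld: $2983.36 × 0.05 = $149.17
Federal tax withheld: $2983.36 × 0.2 = $596.67
PFL insurance: $3448.17 × 0.0133 = $45.86
State disability insurance: $3448.17 × 0.018 = $62.07
Parking fee: $171.08
Wage garnishment: $3448.17 × 0.035 = $120.69
Total deductions = $199.30 + $265.51 + $63.84 + $149.17 + $596.67 + $45.86 + $62.07 + $171.08 + $120.69 = $1674.19
Net pay = $3448.17 − $1674.19 = $1773.98

$1773.98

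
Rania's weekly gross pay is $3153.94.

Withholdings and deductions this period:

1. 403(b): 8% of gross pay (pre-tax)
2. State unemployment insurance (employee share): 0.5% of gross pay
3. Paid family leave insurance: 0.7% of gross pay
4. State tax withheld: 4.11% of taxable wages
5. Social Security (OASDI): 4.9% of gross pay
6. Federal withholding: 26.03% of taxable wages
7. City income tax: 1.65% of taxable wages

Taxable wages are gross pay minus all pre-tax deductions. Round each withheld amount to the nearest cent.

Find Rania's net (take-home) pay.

$1786.80

403(b): $3153.94 × 0.08 = $252.32
Taxable wages = $3153.94 − $252.32 = $2901.62
Federal withholding: $2901.62 × 0.2603 = $755.29
City income tax: $2901.62 × 0.0165 = $47.88
State tax withheld: $2901.62 × 0.0411 = $119.26
Social Security (OASDI): $3153.94 × 0.049 = $154.54
State unemployment insurance (employee share): $3153.94 × 0.005 = $15.77
Paid family leave insurance: $3153.94 × 0.007 = $22.08
Total deductions = $252.32 + $755.29 + $47.88 + $119.26 + $154.54 + $15.77 + $22.08 = $1367.14
Net pay = $3153.94 − $1367.14 = $1786.80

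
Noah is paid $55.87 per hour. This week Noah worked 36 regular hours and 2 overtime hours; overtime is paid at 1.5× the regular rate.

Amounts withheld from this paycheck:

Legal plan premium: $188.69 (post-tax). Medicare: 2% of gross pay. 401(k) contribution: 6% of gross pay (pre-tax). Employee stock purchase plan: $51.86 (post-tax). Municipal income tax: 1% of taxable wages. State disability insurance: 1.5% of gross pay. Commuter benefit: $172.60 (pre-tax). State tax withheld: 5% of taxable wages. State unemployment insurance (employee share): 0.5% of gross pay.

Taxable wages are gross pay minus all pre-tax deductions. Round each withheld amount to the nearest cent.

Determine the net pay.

$1435.35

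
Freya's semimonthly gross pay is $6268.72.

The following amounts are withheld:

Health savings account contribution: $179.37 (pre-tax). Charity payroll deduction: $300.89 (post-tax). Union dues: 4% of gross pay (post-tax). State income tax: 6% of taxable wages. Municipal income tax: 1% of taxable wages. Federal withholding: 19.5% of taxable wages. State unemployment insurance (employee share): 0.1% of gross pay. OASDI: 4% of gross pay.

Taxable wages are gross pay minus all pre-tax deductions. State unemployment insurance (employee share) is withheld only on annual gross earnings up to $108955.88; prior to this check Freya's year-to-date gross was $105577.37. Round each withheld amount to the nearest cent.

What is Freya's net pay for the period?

$3669.91

Health savings account contribution: $179.37
Taxable wages = $6268.72 − $179.37 = $6089.35
Federal withholding: $6089.35 × 0.195 = $1187.42
Municipal income tax: $6089.35 × 0.01 = $60.89
State income tax: $6089.35 × 0.06 = $365.36
OASDI: $6268.72 × 0.04 = $250.75
State unemployment insurance (employee share): only $108955.88 − $105577.37 = $3378.51 of this check is subject → $3378.51 × 0.001 = $3.38
Charity payroll deduction: $300.89
Union dues: $6268.72 × 0.04 = $250.75
Total deductions = $179.37 + $1187.42 + $60.89 + $365.36 + $250.75 + $3.38 + $300.89 + $250.75 = $2598.81
Net pay = $6268.72 − $2598.81 = $3669.91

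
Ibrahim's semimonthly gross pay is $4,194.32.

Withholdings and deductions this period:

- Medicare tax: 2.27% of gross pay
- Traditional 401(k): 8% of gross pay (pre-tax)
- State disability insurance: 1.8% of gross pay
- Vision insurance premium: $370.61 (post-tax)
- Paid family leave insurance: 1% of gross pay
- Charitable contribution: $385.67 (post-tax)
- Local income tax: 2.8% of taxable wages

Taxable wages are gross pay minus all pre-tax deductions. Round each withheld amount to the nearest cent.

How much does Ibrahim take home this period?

$2,781.79

Traditional 401(k): $4,194.32 × 0.08 = $335.55
Taxable wages = $4,194.32 − $335.55 = $3,858.77
Local income tax: $3,858.77 × 0.028 = $108.05
Paid family leave insurance: $4,194.32 × 0.01 = $41.94
State disability insurance: $4,194.32 × 0.018 = $75.50
Medicare tax: $4,194.32 × 0.0227 = $95.21
Vision insurance premium: $370.61
Charitable contribution: $385.67
Total deductions = $335.55 + $108.05 + $41.94 + $75.50 + $95.21 + $370.61 + $385.67 = $1,412.53
Net pay = $4,194.32 − $1,412.53 = $2,781.79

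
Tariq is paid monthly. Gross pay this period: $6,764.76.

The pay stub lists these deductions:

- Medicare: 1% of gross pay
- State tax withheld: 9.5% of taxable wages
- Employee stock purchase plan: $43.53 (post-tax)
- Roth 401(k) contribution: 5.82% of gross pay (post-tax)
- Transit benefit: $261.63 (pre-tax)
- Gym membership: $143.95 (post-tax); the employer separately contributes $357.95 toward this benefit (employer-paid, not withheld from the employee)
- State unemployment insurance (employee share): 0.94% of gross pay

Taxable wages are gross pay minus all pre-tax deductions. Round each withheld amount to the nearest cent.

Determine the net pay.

$5,172.90

Transit benefit: $261.63
Taxable wages = $6,764.76 − $261.63 = $6,503.13
State tax withheld: $6,503.13 × 0.095 = $617.80
Medicare: $6,764.76 × 0.01 = $67.65
State unemployment insurance (employee share): $6,764.76 × 0.0094 = $63.59
Employee stock purchase plan: $43.53
Roth 401(k) contribution: $6,764.76 × 0.0582 = $393.71
Gym membership: $143.95
(Employer's $357.95 toward gym membership is not withheld from the employee.)
Total deductions = $261.63 + $617.80 + $67.65 + $63.59 + $43.53 + $393.71 + $143.95 = $1,591.86
Net pay = $6,764.76 − $1,591.86 = $5,172.90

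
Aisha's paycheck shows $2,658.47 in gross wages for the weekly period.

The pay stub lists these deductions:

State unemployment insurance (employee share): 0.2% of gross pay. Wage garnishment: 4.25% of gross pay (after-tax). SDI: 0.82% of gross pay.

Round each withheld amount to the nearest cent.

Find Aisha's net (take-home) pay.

$2,518.37

State unemployment insurance (employee share): $2,658.47 × 0.002 = $5.32
SDI: $2,658.47 × 0.0082 = $21.80
Wage garnishment: $2,658.47 × 0.0425 = $112.98
Total deductions = $5.32 + $21.80 + $112.98 = $140.10
Net pay = $2,658.47 − $140.10 = $2,518.37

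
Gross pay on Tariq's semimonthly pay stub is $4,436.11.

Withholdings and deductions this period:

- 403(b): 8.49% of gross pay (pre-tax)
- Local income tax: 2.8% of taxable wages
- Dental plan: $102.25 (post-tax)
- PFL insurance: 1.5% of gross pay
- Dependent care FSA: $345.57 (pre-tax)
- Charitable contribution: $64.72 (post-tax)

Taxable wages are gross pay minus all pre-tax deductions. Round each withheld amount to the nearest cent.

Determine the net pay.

403(b): $4,436.11 × 0.0849 = $376.63
Dependent care FSA: $345.57
Pre-tax total = $376.63 + $345.57 = $722.20
Taxable wages = $4,436.11 − $722.20 = $3,713.91
Local income tax: $3,713.91 × 0.028 = $103.99
PFL insurance: $4,436.11 × 0.015 = $66.54
Charitable contribution: $64.72
Dental plan: $102.25
Total deductions = $376.63 + $345.57 + $103.99 + $66.54 + $64.72 + $102.25 = $1,059.70
Net pay = $4,436.11 − $1,059.70 = $3,376.41

$3,376.41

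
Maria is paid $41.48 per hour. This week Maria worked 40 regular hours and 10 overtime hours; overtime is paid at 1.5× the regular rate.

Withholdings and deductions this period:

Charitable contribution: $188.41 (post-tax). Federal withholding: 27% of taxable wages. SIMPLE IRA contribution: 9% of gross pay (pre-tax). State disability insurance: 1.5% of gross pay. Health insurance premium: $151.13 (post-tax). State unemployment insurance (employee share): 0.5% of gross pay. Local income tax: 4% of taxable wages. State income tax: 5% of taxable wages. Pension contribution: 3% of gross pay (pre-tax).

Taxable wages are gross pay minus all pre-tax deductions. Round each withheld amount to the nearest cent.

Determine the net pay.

Regular pay: 40 × $41.48 = $1659.20
Overtime pay: 10 × $41.48 × 1.5 = $622.20
Gross pay = $1659.20 + $622.20 = $2281.40
SIMPLE IRA contribution: $2281.40 × 0.09 = $205.33
Pension contribution: $2281.40 × 0.03 = $68.44
Pre-tax total = $205.33 + $68.44 = $273.77
Taxable wages = $2281.40 − $273.77 = $2007.63
Federal withholding: $2007.63 × 0.27 = $542.06
Local income tax: $2007.63 × 0.04 = $80.31
State income tax: $2007.63 × 0.05 = $100.38
State disability insurance: $2281.40 × 0.015 = $34.22
State unemployment insurance (employee share): $2281.40 × 0.005 = $11.41
Health insurance premium: $151.13
Charitable contribution: $188.41
Total deductions = $205.33 + $68.44 + $542.06 + $80.31 + $100.38 + $34.22 + $11.41 + $151.13 + $188.41 = $1381.69
Net pay = $2281.40 − $1381.69 = $899.71

$899.71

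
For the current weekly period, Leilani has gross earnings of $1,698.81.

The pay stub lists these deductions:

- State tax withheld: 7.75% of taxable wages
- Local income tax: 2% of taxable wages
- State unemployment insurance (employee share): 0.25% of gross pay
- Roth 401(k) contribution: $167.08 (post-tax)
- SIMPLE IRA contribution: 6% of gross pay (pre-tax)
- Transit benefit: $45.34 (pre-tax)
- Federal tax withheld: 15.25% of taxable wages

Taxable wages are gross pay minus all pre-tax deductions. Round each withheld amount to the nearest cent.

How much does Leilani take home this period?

SIMPLE IRA contribution: $1,698.81 × 0.06 = $101.93
Transit benefit: $45.34
Pre-tax total = $101.93 + $45.34 = $147.27
Taxable wages = $1,698.81 − $147.27 = $1,551.54
Local income tax: $1,551.54 × 0.02 = $31.03
State tax withheld: $1,551.54 × 0.0775 = $120.24
Federal tax withheld: $1,551.54 × 0.1525 = $236.61
State unemployment insurance (employee share): $1,698.81 × 0.0025 = $4.25
Roth 401(k) contribution: $167.08
Total deductions = $101.93 + $45.34 + $31.03 + $120.24 + $236.61 + $4.25 + $167.08 = $706.48
Net pay = $1,698.81 − $706.48 = $992.33

$992.33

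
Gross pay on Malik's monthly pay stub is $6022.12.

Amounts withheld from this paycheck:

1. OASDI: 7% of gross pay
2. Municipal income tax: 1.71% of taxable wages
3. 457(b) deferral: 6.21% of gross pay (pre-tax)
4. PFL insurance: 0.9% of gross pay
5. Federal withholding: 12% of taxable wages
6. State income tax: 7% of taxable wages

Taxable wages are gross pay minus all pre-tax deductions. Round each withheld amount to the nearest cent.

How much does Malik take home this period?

457(b) deferral: $6022.12 × 0.0621 = $373.97
Taxable wages = $6022.12 − $373.97 = $5648.15
Federal withholding: $5648.15 × 0.12 = $677.78
Municipal income tax: $5648.15 × 0.0171 = $96.58
State income tax: $5648.15 × 0.07 = $395.37
PFL insurance: $6022.12 × 0.009 = $54.20
OASDI: $6022.12 × 0.07 = $421.55
Total deductions = $373.97 + $677.78 + $96.58 + $395.37 + $54.20 + $421.55 = $2019.45
Net pay = $6022.12 − $2019.45 = $4002.67

$4002.67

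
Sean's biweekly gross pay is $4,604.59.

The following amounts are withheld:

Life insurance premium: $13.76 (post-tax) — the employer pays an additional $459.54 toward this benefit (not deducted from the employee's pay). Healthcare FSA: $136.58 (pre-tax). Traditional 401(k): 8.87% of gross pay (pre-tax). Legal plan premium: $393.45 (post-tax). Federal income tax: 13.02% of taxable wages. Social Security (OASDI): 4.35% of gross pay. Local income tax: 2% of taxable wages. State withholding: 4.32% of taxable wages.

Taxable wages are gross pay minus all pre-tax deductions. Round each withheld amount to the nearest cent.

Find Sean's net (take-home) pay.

$2,666.95

Healthcare FSA: $136.58
Traditional 401(k): $4,604.59 × 0.0887 = $408.43
Pre-tax total = $136.58 + $408.43 = $545.01
Taxable wages = $4,604.59 − $545.01 = $4,059.58
Local income tax: $4,059.58 × 0.02 = $81.19
State withholding: $4,059.58 × 0.0432 = $175.37
Federal income tax: $4,059.58 × 0.1302 = $528.56
Social Security (OASDI): $4,604.59 × 0.0435 = $200.30
Legal plan premium: $393.45
Life insurance premium: $13.76
(Employer's $459.54 toward life insurance premium is not withheld from the employee.)
Total deductions = $136.58 + $408.43 + $81.19 + $175.37 + $528.56 + $200.30 + $393.45 + $13.76 = $1,937.64
Net pay = $4,604.59 − $1,937.64 = $2,666.95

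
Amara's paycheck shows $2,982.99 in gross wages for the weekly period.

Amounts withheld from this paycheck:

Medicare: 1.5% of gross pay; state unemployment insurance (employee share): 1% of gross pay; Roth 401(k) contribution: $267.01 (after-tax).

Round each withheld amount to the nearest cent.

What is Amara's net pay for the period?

State unemployment insurance (employee share): $2,982.99 × 0.01 = $29.83
Medicare: $2,982.99 × 0.015 = $44.74
Roth 401(k) contribution: $267.01
Total deductions = $29.83 + $44.74 + $267.01 = $341.58
Net pay = $2,982.99 − $341.58 = $2,641.41

$2,641.41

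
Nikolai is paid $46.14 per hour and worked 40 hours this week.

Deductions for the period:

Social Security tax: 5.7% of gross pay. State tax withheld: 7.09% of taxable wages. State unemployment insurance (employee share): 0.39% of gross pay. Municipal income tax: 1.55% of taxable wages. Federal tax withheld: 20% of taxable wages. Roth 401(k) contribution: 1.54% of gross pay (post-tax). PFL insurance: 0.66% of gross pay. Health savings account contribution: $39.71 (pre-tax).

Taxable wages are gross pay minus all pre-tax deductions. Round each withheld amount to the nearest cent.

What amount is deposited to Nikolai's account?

Gross pay: 40 × $46.14 = $1845.60
Health savings account contribution: $39.71
Taxable wages = $1845.60 − $39.71 = $1805.89
Municipal income tax: $1805.89 × 0.0155 = $27.99
State tax withheld: $1805.89 × 0.0709 = $128.04
Federal tax withheld: $1805.89 × 0.2 = $361.18
Social Security tax: $1845.60 × 0.057 = $105.20
State unemployment insurance (employee share): $1845.60 × 0.0039 = $7.20
PFL insurance: $1845.60 × 0.0066 = $12.18
Roth 401(k) contribution: $1845.60 × 0.0154 = $28.42
Total deductions = $39.71 + $27.99 + $128.04 + $361.18 + $105.20 + $7.20 + $12.18 + $28.42 = $709.92
Net pay = $1845.60 − $709.92 = $1135.68

$1135.68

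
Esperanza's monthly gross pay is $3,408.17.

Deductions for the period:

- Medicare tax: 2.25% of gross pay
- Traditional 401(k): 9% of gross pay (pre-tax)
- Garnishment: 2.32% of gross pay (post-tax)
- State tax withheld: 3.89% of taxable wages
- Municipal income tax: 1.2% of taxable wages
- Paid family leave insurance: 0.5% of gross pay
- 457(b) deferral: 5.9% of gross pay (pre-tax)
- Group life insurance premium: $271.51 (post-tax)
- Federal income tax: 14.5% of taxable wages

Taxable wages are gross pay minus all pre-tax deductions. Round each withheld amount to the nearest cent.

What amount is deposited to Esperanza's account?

457(b) deferral: $3,408.17 × 0.059 = $201.08
Traditional 401(k): $3,408.17 × 0.09 = $306.74
Pre-tax total = $201.08 + $306.74 = $507.82
Taxable wages = $3,408.17 − $507.82 = $2,900.35
Municipal income tax: $2,900.35 × 0.012 = $34.80
Federal income tax: $2,900.35 × 0.145 = $420.55
State tax withheld: $2,900.35 × 0.0389 = $112.82
Paid family leave insurance: $3,408.17 × 0.005 = $17.04
Medicare tax: $3,408.17 × 0.0225 = $76.68
Garnishment: $3,408.17 × 0.0232 = $79.07
Group life insurance premium: $271.51
Total deductions = $201.08 + $306.74 + $34.80 + $420.55 + $112.82 + $17.04 + $76.68 + $79.07 + $271.51 = $1,520.29
Net pay = $3,408.17 − $1,520.29 = $1,887.88

$1,887.88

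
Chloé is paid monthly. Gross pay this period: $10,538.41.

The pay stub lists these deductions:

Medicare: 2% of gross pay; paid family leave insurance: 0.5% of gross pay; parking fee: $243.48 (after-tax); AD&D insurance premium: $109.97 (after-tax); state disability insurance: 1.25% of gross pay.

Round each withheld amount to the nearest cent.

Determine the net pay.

$9,789.77

Medicare: $10,538.41 × 0.02 = $210.77
State disability insurance: $10,538.41 × 0.0125 = $131.73
Paid family leave insurance: $10,538.41 × 0.005 = $52.69
Parking fee: $243.48
AD&D insurance premium: $109.97
Total deductions = $210.77 + $131.73 + $52.69 + $243.48 + $109.97 = $748.64
Net pay = $10,538.41 − $748.64 = $9,789.77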